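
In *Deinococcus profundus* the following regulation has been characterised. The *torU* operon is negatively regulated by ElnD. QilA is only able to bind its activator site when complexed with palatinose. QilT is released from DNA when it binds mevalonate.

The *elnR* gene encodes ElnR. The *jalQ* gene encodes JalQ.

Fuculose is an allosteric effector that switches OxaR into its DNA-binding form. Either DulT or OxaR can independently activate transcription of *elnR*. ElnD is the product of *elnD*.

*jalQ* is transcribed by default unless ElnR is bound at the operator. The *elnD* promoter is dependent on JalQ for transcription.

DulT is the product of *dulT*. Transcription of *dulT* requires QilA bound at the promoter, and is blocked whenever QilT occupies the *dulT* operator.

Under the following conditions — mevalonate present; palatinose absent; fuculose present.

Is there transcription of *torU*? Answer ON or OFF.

ON

Mevalonate is present, so QilT is inactive.
Palatinose is absent, so QilA is inactive.
Required activator QilA is absent, so *dulT* is not transcribed.
So DulT is not produced.
Fuculose is present, so OxaR is active.
Activator OxaR is present, so *elnR* is transcribed.
So ElnR is produced and active.
With repressor ElnR bound, *jalQ* is not transcribed.
So JalQ is not produced.
Required activator JalQ is absent, so *elnD* is not transcribed.
So ElnD is not produced.
With no repressor bound, *torU* is transcribed.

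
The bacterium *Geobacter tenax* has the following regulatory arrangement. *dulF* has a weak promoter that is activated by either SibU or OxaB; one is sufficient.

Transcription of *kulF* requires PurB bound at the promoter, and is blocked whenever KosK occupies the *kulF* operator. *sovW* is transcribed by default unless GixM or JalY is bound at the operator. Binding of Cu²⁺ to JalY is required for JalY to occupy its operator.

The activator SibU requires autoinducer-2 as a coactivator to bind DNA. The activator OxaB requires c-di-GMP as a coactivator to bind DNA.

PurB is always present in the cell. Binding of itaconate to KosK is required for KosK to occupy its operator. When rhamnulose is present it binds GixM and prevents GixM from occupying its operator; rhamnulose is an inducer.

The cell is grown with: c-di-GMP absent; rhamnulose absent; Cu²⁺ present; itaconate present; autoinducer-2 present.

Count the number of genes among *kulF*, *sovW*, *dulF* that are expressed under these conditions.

Itaconate is present, so KosK is active.
PurB is produced constitutively and is active.
With repressor KosK bound, *kulF* is not transcribed.
→ *kulF* is OFF.
Rhamnulose is absent, so GixM is active.
Cu²⁺ is present, so JalY is active.
With repressor GixM bound, *sovW* is not transcribed.
→ *sovW* is OFF.
Autoinducer-2 is present, so SibU is active.
c-di-GMP is absent, so OxaB is inactive.
Activator SibU is present, so *dulF* is transcribed.
→ *dulF* is ON.
1 of the 3 genes is transcribed.

1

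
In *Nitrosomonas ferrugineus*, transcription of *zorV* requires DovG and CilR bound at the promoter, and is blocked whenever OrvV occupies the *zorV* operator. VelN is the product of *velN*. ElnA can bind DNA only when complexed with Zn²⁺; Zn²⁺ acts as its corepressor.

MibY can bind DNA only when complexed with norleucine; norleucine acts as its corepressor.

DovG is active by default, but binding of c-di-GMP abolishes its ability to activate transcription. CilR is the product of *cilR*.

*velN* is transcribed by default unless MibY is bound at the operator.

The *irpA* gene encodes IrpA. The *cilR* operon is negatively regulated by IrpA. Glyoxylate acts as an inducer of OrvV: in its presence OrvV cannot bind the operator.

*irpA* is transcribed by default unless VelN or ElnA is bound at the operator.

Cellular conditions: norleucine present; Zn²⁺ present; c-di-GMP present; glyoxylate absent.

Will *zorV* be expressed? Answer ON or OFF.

OFF

c-di-GMP is present, so DovG is inactive.
Norleucine is present, so MibY is active.
With repressor MibY bound, *velN* is not transcribed.
So VelN is not produced.
Zn²⁺ is present, so ElnA is active.
With repressor ElnA bound, *irpA* is not transcribed.
So IrpA is not produced.
With no repressor bound, *cilR* is transcribed.
So CilR is produced and active.
Glyoxylate is absent, so OrvV is active.
With repressor OrvV bound, *zorV* is not transcribed.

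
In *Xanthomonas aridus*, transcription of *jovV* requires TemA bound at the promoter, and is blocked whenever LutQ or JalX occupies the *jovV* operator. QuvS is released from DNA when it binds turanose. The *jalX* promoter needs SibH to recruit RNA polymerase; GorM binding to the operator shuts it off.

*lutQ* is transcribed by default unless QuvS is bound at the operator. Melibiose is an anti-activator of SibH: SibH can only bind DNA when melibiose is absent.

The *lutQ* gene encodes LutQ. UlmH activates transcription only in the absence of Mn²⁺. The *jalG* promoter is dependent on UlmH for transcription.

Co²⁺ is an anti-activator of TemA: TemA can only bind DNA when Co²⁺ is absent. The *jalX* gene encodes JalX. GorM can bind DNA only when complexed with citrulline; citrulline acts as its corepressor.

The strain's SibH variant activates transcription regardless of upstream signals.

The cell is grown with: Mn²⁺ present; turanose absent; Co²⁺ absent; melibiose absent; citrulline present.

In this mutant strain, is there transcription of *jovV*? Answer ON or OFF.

Turanose is absent, so QuvS is active.
With repressor QuvS bound, *lutQ* is not transcribed.
So LutQ is not produced.
SibH is constitutively active in this strain.
Citrulline is present, so GorM is active.
With repressor GorM bound, *jalX* is not transcribed.
So JalX is not produced.
Co²⁺ is absent, so TemA is active.
No repressor is bound and TemA is active, so *jovV* is transcribed.

ON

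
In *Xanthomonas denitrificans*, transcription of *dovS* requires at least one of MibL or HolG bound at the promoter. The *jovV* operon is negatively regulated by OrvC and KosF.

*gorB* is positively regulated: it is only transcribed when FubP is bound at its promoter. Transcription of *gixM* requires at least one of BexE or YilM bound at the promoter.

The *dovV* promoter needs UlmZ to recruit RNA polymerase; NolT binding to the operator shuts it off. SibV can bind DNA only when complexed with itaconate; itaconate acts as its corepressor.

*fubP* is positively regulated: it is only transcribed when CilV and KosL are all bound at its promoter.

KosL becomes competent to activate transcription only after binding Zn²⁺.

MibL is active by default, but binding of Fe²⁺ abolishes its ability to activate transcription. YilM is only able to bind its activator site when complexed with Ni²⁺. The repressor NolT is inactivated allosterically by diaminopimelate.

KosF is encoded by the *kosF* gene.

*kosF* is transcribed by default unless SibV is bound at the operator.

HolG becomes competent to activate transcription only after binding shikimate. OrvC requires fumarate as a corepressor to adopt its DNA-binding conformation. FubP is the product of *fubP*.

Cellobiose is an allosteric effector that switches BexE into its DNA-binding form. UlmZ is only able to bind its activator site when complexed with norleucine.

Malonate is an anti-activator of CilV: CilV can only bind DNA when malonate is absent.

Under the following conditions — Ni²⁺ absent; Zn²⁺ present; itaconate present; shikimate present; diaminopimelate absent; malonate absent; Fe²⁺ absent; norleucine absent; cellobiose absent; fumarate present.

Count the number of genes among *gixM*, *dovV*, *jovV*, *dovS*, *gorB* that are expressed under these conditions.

Cellobiose is absent, so BexE is inactive.
Ni²⁺ is absent, so YilM is inactive.
No activator is available at the *gixM* promoter, so *gixM* is not transcribed.
→ *gixM* is OFF.
Norleucine is absent, so UlmZ is inactive.
Diaminopimelate is absent, so NolT is active.
With repressor NolT bound, *dovV* is not transcribed.
→ *dovV* is OFF.
Fumarate is present, so OrvC is active.
Itaconate is present, so SibV is active.
With repressor SibV bound, *kosF* is not transcribed.
So KosF is not produced.
With repressor OrvC bound, *jovV* is not transcribed.
→ *jovV* is OFF.
Fe²⁺ is absent, so MibL is active.
Shikimate is present, so HolG is active.
Activator MibL is present, so *dovS* is transcribed.
→ *dovS* is ON.
Malonate is absent, so CilV is active.
Zn²⁺ is present, so KosL is active.
No repressor is bound and CilV and KosL are active, so *fubP* is transcribed.
So FubP is produced and active.
No repressor is bound and FubP is active, so *gorB* is transcribed.
→ *gorB* is ON.
2 of the 5 genes are transcribed.

2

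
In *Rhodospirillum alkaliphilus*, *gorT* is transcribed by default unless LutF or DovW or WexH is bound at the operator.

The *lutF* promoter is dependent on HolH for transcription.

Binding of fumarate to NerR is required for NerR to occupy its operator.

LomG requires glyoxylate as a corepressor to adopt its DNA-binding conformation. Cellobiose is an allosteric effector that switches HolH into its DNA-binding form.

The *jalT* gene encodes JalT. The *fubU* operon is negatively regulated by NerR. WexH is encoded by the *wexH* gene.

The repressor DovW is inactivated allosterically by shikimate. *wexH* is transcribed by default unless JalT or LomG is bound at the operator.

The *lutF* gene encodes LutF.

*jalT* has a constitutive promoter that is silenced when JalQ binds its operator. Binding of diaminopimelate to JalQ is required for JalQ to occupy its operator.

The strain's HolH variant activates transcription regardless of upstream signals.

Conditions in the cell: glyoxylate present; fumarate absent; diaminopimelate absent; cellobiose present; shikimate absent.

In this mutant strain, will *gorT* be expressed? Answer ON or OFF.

OFF

HolH is constitutively active in this strain.
No repressor is bound and HolH is active, so *lutF* is transcribed.
So LutF is produced and active.
Shikimate is absent, so DovW is active.
Diaminopimelate is absent, so JalQ is inactive.
With no repressor bound, *jalT* is transcribed.
So JalT is produced and active.
Glyoxylate is present, so LomG is active.
With repressor JalT bound, *wexH* is not transcribed.
So WexH is not produced.
With repressor LutF bound, *gorT* is not transcribed.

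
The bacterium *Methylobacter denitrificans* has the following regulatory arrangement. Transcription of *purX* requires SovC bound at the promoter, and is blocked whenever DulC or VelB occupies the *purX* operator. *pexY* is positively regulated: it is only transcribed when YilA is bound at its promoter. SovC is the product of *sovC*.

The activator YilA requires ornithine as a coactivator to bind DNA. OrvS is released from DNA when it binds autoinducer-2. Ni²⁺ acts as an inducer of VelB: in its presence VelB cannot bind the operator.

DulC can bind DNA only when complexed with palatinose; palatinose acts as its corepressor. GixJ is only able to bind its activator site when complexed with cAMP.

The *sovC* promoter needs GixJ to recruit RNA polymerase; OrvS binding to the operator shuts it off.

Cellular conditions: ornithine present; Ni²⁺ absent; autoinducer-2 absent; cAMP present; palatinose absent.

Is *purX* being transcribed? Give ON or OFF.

Palatinose is absent, so DulC is inactive.
Autoinducer-2 is absent, so OrvS is active.
cAMP is present, so GixJ is active.
With repressor OrvS bound, *sovC* is not transcribed.
So SovC is not produced.
Ni²⁺ is absent, so VelB is active.
With repressor VelB bound, *purX* is not transcribed.

OFF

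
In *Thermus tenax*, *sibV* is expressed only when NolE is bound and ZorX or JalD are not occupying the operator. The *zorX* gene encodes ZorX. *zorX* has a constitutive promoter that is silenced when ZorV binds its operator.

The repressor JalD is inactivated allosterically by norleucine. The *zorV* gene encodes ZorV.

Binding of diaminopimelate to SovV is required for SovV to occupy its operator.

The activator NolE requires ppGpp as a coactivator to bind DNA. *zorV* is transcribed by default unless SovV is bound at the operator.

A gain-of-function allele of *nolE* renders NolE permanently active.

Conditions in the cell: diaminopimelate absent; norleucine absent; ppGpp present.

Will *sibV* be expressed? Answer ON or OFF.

Diaminopimelate is absent, so SovV is inactive.
With no repressor bound, *zorV* is transcribed.
So ZorV is produced and active.
With repressor ZorV bound, *zorX* is not transcribed.
So ZorX is not produced.
NolE is constitutively active in this strain.
Norleucine is absent, so JalD is active.
With repressor JalD bound, *sibV* is not transcribed.

OFF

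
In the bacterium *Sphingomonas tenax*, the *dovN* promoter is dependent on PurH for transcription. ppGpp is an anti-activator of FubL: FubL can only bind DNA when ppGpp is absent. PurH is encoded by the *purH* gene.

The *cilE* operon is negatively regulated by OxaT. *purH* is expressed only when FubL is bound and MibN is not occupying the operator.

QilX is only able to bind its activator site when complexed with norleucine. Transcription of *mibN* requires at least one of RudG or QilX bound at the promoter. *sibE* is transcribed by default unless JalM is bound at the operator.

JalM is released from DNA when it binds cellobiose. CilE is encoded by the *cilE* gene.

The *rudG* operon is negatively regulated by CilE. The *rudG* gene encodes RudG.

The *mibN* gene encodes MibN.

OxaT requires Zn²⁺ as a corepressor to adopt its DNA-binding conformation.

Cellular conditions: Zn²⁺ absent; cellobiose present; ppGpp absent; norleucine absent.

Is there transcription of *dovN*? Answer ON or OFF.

Zn²⁺ is absent, so OxaT is inactive.
With no repressor bound, *cilE* is transcribed.
So CilE is produced and active.
With repressor CilE bound, *rudG* is not transcribed.
So RudG is not produced.
Norleucine is absent, so QilX is inactive.
No activator is available at the *mibN* promoter, so *mibN* is not transcribed.
So MibN is not produced.
ppGpp is absent, so FubL is active.
No repressor is bound and FubL is active, so *purH* is transcribed.
So PurH is produced and active.
No repressor is bound and PurH is active, so *dovN* is transcribed.

ON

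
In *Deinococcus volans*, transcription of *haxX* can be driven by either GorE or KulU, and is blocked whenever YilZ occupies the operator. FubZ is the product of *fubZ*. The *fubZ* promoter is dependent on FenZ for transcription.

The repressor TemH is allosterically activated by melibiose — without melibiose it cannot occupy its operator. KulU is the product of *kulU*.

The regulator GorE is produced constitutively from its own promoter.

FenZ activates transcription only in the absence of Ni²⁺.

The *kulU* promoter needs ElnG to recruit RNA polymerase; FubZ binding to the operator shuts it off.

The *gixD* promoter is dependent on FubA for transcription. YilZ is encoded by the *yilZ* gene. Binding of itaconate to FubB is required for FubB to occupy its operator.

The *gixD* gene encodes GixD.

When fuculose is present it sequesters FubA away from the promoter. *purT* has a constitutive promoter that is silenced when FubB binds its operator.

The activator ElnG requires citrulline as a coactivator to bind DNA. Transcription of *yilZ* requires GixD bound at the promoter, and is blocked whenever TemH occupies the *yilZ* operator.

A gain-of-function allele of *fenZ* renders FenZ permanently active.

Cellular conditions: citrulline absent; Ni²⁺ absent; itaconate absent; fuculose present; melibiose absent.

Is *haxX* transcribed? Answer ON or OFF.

GorE is produced constitutively and is active.
Citrulline is absent, so ElnG is inactive.
FenZ is constitutively active in this strain.
No repressor is bound and FenZ is active, so *fubZ* is transcribed.
So FubZ is produced and active.
With repressor FubZ bound, *kulU* is not transcribed.
So KulU is not produced.
Fuculose is present, so FubA is inactive.
Required activator FubA is absent, so *gixD* is not transcribed.
So GixD is not produced.
Melibiose is absent, so TemH is inactive.
Required activator GixD is absent, so *yilZ* is not transcribed.
So YilZ is not produced.
Activator GorE is present, so *haxX* is transcribed.

ON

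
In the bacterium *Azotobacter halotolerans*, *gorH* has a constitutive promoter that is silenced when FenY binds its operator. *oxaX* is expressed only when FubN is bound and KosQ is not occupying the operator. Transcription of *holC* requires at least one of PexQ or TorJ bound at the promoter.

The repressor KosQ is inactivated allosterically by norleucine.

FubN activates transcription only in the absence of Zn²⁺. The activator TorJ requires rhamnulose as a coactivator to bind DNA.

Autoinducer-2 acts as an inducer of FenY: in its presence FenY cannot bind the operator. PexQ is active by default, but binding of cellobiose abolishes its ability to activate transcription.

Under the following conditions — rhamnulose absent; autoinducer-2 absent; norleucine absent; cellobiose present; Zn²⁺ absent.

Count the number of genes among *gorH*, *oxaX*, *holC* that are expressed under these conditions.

Autoinducer-2 is absent, so FenY is active.
With repressor FenY bound, *gorH* is not transcribed.
→ *gorH* is OFF.
Zn²⁺ is absent, so FubN is active.
Norleucine is absent, so KosQ is active.
With repressor KosQ bound, *oxaX* is not transcribed.
→ *oxaX* is OFF.
Cellobiose is present, so PexQ is inactive.
Rhamnulose is absent, so TorJ is inactive.
No activator is available at the *holC* promoter, so *holC* is not transcribed.
→ *holC* is OFF.
0 of the 3 genes are transcribed.

0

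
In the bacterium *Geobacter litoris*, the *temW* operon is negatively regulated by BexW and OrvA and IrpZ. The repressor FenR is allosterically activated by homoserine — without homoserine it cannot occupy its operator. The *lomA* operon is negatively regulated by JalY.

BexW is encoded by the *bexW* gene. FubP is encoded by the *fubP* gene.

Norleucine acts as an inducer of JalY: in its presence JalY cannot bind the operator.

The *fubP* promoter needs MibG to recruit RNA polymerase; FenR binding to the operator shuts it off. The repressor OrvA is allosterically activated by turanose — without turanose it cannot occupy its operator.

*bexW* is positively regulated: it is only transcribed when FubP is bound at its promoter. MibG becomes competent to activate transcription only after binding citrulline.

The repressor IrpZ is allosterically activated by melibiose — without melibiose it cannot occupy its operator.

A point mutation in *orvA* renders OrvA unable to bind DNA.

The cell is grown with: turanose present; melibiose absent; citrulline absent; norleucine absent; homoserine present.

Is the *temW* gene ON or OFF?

Homoserine is present, so FenR is active.
Citrulline is absent, so MibG is inactive.
With repressor FenR bound, *fubP* is not transcribed.
So FubP is not produced.
Required activator FubP is absent, so *bexW* is not transcribed.
So BexW is not produced.
OrvA is non-functional in this strain, so it has no effect.
Melibiose is absent, so IrpZ is inactive.
With no repressor bound, *temW* is transcribed.

ON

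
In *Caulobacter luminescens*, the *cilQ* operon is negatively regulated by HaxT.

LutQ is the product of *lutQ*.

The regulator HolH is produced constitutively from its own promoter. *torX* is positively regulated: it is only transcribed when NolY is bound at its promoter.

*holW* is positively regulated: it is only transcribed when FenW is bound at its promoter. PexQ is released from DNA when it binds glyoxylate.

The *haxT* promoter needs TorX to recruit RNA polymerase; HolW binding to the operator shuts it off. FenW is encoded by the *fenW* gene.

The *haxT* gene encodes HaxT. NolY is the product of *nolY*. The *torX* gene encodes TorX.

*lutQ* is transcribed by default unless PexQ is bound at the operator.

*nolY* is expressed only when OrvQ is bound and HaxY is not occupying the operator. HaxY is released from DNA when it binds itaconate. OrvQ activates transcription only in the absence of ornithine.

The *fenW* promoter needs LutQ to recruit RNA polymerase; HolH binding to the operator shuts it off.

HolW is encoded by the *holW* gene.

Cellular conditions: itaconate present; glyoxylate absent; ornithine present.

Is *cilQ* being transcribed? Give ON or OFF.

Glyoxylate is absent, so PexQ is active.
With repressor PexQ bound, *lutQ* is not transcribed.
So LutQ is not produced.
HolH is produced constitutively and is active.
With repressor HolH bound, *fenW* is not transcribed.
So FenW is not produced.
Required activator FenW is absent, so *holW* is not transcribed.
So HolW is not produced.
Ornithine is present, so OrvQ is inactive.
Itaconate is present, so HaxY is inactive.
Required activator OrvQ is absent, so *nolY* is not transcribed.
So NolY is not produced.
Required activator NolY is absent, so *torX* is not transcribed.
So TorX is not produced.
Required activator TorX is absent, so *haxT* is not transcribed.
So HaxT is not produced.
With no repressor bound, *cilQ* is transcribed.

ON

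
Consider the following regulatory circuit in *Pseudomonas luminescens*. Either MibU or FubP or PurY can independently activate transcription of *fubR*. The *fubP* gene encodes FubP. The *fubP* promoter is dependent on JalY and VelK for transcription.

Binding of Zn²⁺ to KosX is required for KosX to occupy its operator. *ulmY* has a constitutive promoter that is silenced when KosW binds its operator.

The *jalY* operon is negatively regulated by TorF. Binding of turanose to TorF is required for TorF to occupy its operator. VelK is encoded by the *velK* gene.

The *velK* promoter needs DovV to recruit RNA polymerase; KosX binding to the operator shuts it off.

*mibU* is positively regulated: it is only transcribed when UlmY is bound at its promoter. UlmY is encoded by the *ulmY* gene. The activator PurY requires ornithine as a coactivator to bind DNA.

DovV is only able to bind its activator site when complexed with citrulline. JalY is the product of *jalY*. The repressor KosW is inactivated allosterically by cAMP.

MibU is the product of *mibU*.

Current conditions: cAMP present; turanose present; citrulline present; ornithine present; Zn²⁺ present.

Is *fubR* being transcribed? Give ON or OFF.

cAMP is present, so KosW is inactive.
With no repressor bound, *ulmY* is transcribed.
So UlmY is produced and active.
No repressor is bound and UlmY is active, so *mibU* is transcribed.
So MibU is produced and active.
Turanose is present, so TorF is active.
With repressor TorF bound, *jalY* is not transcribed.
So JalY is not produced.
Citrulline is present, so DovV is active.
Zn²⁺ is present, so KosX is active.
With repressor KosX bound, *velK* is not transcribed.
So VelK is not produced.
Required activator JalY is absent, so *fubP* is not transcribed.
So FubP is not produced.
Ornithine is present, so PurY is active.
Activator MibU is present, so *fubR* is transcribed.

ON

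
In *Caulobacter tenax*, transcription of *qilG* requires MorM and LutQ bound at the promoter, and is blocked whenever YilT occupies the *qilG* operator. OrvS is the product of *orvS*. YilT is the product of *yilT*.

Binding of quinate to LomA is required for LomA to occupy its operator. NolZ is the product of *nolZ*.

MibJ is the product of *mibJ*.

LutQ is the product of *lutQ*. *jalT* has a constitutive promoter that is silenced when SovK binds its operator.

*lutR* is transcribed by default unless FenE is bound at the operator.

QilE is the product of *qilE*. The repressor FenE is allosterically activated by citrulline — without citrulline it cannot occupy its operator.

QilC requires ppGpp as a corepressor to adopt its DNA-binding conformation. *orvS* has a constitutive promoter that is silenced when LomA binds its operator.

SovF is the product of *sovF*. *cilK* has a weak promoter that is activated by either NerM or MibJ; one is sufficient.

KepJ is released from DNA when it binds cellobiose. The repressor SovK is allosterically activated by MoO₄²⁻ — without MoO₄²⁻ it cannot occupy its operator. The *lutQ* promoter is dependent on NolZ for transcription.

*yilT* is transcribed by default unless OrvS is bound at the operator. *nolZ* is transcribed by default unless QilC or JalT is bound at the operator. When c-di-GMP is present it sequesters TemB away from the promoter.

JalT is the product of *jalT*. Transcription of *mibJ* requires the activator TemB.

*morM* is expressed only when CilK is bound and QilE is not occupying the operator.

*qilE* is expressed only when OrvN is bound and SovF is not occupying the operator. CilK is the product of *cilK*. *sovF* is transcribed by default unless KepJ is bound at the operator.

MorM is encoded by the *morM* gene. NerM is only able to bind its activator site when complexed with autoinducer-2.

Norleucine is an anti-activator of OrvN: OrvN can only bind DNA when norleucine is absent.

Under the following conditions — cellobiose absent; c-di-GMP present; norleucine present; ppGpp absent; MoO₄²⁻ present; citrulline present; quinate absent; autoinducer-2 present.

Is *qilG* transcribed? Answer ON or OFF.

Norleucine is present, so OrvN is inactive.
Cellobiose is absent, so KepJ is active.
With repressor KepJ bound, *sovF* is not transcribed.
So SovF is not produced.
Required activator OrvN is absent, so *qilE* is not transcribed.
So QilE is not produced.
Autoinducer-2 is present, so NerM is active.
c-di-GMP is present, so TemB is inactive.
Required activator TemB is absent, so *mibJ* is not transcribed.
So MibJ is not produced.
Activator NerM is present, so *cilK* is transcribed.
So CilK is produced and active.
No repressor is bound and CilK is active, so *morM* is transcribed.
So MorM is produced and active.
Quinate is absent, so LomA is inactive.
With no repressor bound, *orvS* is transcribed.
So OrvS is produced and active.
With repressor OrvS bound, *yilT* is not transcribed.
So YilT is not produced.
ppGpp is absent, so QilC is inactive.
MoO₄²⁻ is present, so SovK is active.
With repressor SovK bound, *jalT* is not transcribed.
So JalT is not produced.
With no repressor bound, *nolZ* is transcribed.
So NolZ is produced and active.
No repressor is bound and NolZ is active, so *lutQ* is transcribed.
So LutQ is produced and active.
No repressor is bound and MorM and LutQ are active, so *qilG* is transcribed.

ON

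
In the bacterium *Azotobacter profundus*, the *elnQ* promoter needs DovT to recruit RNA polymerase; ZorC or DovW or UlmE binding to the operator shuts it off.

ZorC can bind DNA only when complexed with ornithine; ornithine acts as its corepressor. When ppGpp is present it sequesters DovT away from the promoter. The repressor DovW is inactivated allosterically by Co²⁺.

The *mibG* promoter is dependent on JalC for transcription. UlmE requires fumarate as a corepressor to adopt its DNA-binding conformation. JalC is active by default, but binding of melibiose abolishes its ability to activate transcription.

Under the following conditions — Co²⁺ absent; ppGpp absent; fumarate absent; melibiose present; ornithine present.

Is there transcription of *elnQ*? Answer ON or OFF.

OFF

Ornithine is present, so ZorC is active.
ppGpp is absent, so DovT is active.
Co²⁺ is absent, so DovW is active.
Fumarate is absent, so UlmE is inactive.
With repressor ZorC bound, *elnQ* is not transcribed.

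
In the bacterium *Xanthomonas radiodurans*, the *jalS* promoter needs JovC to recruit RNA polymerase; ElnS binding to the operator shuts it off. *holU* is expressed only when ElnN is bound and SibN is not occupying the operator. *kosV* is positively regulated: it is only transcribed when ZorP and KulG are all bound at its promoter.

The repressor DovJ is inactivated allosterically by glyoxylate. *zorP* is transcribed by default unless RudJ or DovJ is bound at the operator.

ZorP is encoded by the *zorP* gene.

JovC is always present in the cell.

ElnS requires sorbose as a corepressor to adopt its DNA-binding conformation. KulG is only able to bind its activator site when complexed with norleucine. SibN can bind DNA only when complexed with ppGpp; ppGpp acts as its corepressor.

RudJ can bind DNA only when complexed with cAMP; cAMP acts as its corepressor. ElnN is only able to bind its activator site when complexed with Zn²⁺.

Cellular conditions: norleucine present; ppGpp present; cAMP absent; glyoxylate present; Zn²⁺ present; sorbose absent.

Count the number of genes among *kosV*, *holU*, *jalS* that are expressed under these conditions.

cAMP is absent, so RudJ is inactive.
Glyoxylate is present, so DovJ is inactive.
With no repressor bound, *zorP* is transcribed.
So ZorP is produced and active.
Norleucine is present, so KulG is active.
No repressor is bound and ZorP and KulG are active, so *kosV* is transcribed.
→ *kosV* is ON.
ppGpp is present, so SibN is active.
Zn²⁺ is present, so ElnN is active.
With repressor SibN bound, *holU* is not transcribed.
→ *holU* is OFF.
Sorbose is absent, so ElnS is inactive.
JovC is produced constitutively and is active.
No repressor is bound and JovC is active, so *jalS* is transcribed.
→ *jalS* is ON.
2 of the 3 genes are transcribed.

2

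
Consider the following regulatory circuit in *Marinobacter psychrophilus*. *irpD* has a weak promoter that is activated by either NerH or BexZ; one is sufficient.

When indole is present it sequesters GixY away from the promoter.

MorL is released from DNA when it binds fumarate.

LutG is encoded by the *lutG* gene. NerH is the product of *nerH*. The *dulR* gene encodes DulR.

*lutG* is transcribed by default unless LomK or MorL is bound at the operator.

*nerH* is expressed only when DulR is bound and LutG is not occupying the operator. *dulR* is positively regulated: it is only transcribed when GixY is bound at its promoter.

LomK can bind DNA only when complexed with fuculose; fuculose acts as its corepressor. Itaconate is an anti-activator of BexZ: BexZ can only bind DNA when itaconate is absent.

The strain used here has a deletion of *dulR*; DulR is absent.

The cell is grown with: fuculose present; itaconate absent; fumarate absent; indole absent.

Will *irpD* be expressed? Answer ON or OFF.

ON

DulR is non-functional in this strain, so it has no effect.
Fuculose is present, so LomK is active.
Fumarate is absent, so MorL is active.
With repressor LomK bound, *lutG* is not transcribed.
So LutG is not produced.
Required activator DulR is absent, so *nerH* is not transcribed.
So NerH is not produced.
Itaconate is absent, so BexZ is active.
Activator BexZ is present, so *irpD* is transcribed.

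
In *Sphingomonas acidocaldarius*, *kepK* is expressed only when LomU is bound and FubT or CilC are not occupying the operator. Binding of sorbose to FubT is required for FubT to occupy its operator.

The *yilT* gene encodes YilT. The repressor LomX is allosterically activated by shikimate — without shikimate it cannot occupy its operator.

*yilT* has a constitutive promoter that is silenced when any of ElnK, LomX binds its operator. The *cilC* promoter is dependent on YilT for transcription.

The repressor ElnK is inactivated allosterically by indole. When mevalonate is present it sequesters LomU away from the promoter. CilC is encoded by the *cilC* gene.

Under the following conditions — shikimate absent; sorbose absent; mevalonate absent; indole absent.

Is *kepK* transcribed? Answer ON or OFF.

Mevalonate is absent, so LomU is active.
Sorbose is absent, so FubT is inactive.
Indole is absent, so ElnK is active.
Shikimate is absent, so LomX is inactive.
With repressor ElnK bound, *yilT* is not transcribed.
So YilT is not produced.
Required activator YilT is absent, so *cilC* is not transcribed.
So CilC is not produced.
No repressor is bound and LomU is active, so *kepK* is transcribed.

ON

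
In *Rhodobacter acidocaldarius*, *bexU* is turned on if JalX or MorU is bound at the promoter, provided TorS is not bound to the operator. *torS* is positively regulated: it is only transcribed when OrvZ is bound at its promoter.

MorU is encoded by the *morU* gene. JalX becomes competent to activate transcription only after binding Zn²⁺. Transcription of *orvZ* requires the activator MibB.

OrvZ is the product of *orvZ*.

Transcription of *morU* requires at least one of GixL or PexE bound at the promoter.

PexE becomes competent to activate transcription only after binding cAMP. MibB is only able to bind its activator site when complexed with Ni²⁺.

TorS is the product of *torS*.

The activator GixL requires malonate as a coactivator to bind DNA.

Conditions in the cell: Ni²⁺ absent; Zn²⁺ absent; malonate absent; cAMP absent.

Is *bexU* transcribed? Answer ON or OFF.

Zn²⁺ is absent, so JalX is inactive.
Malonate is absent, so GixL is inactive.
cAMP is absent, so PexE is inactive.
No activator is available at the *morU* promoter, so *morU* is not transcribed.
So MorU is not produced.
Ni²⁺ is absent, so MibB is inactive.
Required activator MibB is absent, so *orvZ* is not transcribed.
So OrvZ is not produced.
Required activator OrvZ is absent, so *torS* is not transcribed.
So TorS is not produced.
No activator is available at the *bexU* promoter, so *bexU* is not transcribed.

OFF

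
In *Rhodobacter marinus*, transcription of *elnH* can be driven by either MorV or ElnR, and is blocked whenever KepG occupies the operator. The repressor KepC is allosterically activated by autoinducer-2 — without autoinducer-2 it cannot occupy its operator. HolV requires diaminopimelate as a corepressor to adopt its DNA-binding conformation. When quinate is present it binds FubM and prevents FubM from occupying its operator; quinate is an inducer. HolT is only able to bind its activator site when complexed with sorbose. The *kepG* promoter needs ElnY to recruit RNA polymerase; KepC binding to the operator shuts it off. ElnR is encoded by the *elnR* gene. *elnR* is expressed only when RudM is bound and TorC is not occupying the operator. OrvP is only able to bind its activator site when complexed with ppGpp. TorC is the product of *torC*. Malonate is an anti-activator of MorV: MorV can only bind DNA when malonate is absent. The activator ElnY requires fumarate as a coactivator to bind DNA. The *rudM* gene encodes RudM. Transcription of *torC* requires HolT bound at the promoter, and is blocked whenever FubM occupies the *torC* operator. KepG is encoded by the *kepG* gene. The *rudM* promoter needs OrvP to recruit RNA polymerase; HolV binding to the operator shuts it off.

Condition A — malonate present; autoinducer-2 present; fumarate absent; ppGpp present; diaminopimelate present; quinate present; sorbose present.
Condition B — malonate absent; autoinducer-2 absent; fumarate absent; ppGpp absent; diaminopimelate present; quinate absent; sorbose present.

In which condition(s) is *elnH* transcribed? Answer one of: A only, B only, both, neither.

Condition A:
Malonate is present, so MorV is inactive.
Autoinducer-2 is present, so KepC is active.
Fumarate is absent, so ElnY is inactive.
With repressor KepC bound, *kepG* is not transcribed.
So KepG is not produced.
ppGpp is present, so OrvP is active.
Diaminopimelate is present, so HolV is active.
With repressor HolV bound, *rudM* is not transcribed.
So RudM is not produced.
Quinate is present, so FubM is inactive.
Sorbose is present, so HolT is active.
No repressor is bound and HolT is active, so *torC* is transcribed.
So TorC is produced and active.
With repressor TorC bound, *elnR* is not transcribed.
So ElnR is not produced.
No activator is available at the *elnH* promoter, so *elnH* is not transcribed.
→ *elnH* is OFF in A.
Condition B:
Malonate is absent, so MorV is active.
Autoinducer-2 is absent, so KepC is inactive.
Fumarate is absent, so ElnY is inactive.
Required activator ElnY is absent, so *kepG* is not transcribed.
So KepG is not produced.
ppGpp is absent, so OrvP is inactive.
Diaminopimelate is present, so HolV is active.
With repressor HolV bound, *rudM* is not transcribed.
So RudM is not produced.
Quinate is absent, so FubM is active.
Sorbose is present, so HolT is active.
With repressor FubM bound, *torC* is not transcribed.
So TorC is not produced.
Required activator RudM is absent, so *elnR* is not transcribed.
So ElnR is not produced.
Activator MorV is present, so *elnH* is transcribed.
→ *elnH* is ON in B.

B only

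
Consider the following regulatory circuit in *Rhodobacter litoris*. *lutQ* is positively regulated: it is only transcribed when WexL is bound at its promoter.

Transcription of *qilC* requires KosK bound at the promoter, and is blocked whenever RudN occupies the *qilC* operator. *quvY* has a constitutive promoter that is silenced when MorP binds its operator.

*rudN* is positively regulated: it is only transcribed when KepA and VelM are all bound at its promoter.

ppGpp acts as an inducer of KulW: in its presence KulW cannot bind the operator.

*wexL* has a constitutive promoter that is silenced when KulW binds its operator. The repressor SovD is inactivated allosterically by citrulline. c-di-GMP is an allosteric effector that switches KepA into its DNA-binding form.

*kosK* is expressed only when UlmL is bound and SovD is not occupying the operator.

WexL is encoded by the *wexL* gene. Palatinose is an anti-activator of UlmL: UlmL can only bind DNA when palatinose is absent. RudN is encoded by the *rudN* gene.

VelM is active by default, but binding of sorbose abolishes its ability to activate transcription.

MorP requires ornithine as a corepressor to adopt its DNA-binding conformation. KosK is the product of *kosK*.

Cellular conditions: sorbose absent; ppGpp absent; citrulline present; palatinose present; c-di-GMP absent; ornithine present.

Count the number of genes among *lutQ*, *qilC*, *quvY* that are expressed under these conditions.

0

ppGpp is absent, so KulW is active.
With repressor KulW bound, *wexL* is not transcribed.
So WexL is not produced.
Required activator WexL is absent, so *lutQ* is not transcribed.
→ *lutQ* is OFF.
Palatinose is present, so UlmL is inactive.
Citrulline is present, so SovD is inactive.
Required activator UlmL is absent, so *kosK* is not transcribed.
So KosK is not produced.
c-di-GMP is absent, so KepA is inactive.
Sorbose is absent, so VelM is active.
Required activator KepA is absent, so *rudN* is not transcribed.
So RudN is not produced.
Required activator KosK is absent, so *qilC* is not transcribed.
→ *qilC* is OFF.
Ornithine is present, so MorP is active.
With repressor MorP bound, *quvY* is not transcribed.
→ *quvY* is OFF.
0 of the 3 genes are transcribed.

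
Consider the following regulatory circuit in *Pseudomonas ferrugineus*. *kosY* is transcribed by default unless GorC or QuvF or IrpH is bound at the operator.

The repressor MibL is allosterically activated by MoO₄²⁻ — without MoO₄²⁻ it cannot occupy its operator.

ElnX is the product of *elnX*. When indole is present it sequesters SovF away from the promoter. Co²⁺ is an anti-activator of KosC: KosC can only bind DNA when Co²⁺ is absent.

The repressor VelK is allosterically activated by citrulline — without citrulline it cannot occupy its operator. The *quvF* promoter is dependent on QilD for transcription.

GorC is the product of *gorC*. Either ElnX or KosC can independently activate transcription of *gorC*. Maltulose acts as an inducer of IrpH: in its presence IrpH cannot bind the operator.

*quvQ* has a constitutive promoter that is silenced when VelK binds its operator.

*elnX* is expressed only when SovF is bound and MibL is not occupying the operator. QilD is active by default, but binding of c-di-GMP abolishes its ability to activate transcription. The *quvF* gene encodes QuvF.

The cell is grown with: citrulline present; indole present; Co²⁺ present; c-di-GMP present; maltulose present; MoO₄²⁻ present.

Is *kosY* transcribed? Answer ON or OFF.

MoO₄²⁻ is present, so MibL is active.
Indole is present, so SovF is inactive.
With repressor MibL bound, *elnX* is not transcribed.
So ElnX is not produced.
Co²⁺ is present, so KosC is inactive.
No activator is available at the *gorC* promoter, so *gorC* is not transcribed.
So GorC is not produced.
c-di-GMP is present, so QilD is inactive.
Required activator QilD is absent, so *quvF* is not transcribed.
So QuvF is not produced.
Maltulose is present, so IrpH is inactive.
With no repressor bound, *kosY* is transcribed.

ON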